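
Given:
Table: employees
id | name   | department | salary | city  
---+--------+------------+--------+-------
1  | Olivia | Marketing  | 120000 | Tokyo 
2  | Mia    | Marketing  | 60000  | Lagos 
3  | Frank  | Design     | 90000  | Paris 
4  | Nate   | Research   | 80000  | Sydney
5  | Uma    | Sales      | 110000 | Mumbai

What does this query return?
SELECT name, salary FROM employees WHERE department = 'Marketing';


Filtering: department = 'Marketing'
Matching rows: 2

2 rows:
Olivia, 120000
Mia, 60000


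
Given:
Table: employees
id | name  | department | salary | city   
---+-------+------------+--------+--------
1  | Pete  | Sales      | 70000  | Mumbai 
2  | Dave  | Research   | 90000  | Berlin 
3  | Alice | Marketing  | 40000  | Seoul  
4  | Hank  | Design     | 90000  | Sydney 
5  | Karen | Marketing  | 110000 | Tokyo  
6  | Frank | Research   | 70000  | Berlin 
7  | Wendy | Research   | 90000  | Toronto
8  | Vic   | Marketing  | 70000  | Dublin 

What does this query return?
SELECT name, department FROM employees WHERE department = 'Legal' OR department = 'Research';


Filtering: department = 'Legal' OR 'Research'
Matching: 3 rows

3 rows:
Dave, Research
Frank, Research
Wendy, Research


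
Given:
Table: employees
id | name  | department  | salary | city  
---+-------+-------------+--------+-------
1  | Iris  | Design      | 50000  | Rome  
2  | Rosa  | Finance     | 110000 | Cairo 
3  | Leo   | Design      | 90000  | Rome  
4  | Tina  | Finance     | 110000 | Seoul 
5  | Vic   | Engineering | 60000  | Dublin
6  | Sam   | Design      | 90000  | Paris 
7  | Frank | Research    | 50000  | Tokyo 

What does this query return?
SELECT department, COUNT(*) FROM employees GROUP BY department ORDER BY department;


Assigning each row to its department group:
  Iris -> Design
  Rosa -> Finance
  Leo -> Design
  Tina -> Finance
  Vic -> Engineering
  Sam -> Design
  Frank -> Research


4 groups:
Design, 3
Engineering, 1
Finance, 2
Research, 1


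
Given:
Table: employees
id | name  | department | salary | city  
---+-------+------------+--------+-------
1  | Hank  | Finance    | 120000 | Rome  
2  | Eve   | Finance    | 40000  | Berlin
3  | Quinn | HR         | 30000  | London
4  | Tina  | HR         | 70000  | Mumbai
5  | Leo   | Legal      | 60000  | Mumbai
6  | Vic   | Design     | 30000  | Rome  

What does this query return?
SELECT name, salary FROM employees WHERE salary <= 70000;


Filtering: salary <= 70000
Matching: 5 rows

5 rows:
Eve, 40000
Quinn, 30000
Tina, 70000
Leo, 60000
Vic, 30000


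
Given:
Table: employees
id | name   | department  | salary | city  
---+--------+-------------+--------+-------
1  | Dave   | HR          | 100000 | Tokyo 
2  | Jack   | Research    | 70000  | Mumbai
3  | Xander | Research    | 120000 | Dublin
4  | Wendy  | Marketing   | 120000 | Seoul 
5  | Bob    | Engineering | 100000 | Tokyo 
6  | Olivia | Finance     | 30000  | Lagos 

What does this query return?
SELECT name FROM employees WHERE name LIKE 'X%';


LIKE 'X%' matches names starting with 'X'
Matching: 1

1 rows:
Xander


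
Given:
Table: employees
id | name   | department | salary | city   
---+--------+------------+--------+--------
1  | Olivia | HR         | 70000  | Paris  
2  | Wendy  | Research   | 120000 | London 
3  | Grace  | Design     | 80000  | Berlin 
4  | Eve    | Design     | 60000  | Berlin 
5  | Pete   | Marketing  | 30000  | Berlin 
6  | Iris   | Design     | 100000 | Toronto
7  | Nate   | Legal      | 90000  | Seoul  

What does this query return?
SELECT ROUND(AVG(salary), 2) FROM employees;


SUM(salary) = 550000
COUNT = 7
ROUND(AVG, 2) = ROUND(550000 / 7, 2) = 78571.43

78571.43


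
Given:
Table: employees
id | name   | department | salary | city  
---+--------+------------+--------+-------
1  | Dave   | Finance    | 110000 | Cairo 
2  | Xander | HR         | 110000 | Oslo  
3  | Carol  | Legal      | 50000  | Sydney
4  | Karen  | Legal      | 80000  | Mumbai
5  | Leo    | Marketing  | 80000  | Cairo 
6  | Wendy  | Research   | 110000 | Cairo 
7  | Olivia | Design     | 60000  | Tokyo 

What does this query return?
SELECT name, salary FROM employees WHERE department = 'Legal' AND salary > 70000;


Filtering: department = 'Legal' AND salary > 70000
Matching: 1 rows

1 rows:
Karen, 80000


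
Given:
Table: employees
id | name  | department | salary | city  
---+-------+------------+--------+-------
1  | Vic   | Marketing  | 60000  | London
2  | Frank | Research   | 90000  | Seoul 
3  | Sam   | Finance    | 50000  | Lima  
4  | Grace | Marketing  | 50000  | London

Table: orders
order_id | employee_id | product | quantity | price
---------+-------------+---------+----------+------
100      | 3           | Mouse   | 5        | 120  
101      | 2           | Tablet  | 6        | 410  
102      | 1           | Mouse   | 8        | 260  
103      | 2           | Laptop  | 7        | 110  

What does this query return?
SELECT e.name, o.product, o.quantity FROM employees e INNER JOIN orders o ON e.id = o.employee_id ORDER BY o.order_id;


Joining employees.id = orders.employee_id:
  employee Sam (id=3) -> order Mouse
  employee Frank (id=2) -> order Tablet
  employee Vic (id=1) -> order Mouse
  employee Frank (id=2) -> order Laptop


4 rows:
Sam, Mouse, 5
Frank, Tablet, 6
Vic, Mouse, 8
Frank, Laptop, 7


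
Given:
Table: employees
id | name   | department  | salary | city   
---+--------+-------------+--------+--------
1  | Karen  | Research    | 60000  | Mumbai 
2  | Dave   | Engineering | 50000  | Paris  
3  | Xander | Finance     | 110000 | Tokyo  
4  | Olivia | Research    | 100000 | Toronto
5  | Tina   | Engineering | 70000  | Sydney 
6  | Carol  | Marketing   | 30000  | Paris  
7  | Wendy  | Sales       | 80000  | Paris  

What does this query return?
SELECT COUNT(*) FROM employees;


COUNT(*) counts all rows

7


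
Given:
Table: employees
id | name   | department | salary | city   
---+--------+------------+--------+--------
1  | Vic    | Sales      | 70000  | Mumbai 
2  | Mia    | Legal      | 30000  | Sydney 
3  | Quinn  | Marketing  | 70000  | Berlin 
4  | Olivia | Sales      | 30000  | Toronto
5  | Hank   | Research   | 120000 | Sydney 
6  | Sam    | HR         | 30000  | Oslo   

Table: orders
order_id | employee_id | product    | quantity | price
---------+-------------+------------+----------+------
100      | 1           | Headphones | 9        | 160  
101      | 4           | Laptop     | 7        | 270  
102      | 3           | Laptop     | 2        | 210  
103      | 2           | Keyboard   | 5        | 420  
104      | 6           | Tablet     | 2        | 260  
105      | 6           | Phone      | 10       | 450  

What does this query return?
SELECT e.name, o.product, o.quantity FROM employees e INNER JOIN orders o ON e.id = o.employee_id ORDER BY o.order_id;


Joining employees.id = orders.employee_id:
  employee Vic (id=1) -> order Headphones
  employee Olivia (id=4) -> order Laptop
  employee Quinn (id=3) -> order Laptop
  employee Mia (id=2) -> order Keyboard
  employee Sam (id=6) -> order Tablet
  employee Sam (id=6) -> order Phone


6 rows:
Vic, Headphones, 9
Olivia, Laptop, 7
Quinn, Laptop, 2
Mia, Keyboard, 5
Sam, Tablet, 2
Sam, Phone, 10


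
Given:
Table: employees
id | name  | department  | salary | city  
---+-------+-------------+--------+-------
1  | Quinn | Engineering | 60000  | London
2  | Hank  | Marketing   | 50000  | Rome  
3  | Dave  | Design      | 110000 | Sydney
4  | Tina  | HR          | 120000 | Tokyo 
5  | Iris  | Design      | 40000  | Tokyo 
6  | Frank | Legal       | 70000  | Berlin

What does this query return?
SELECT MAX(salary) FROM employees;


Salaries: 60000, 50000, 110000, 120000, 40000, 70000
MAX = 120000

120000


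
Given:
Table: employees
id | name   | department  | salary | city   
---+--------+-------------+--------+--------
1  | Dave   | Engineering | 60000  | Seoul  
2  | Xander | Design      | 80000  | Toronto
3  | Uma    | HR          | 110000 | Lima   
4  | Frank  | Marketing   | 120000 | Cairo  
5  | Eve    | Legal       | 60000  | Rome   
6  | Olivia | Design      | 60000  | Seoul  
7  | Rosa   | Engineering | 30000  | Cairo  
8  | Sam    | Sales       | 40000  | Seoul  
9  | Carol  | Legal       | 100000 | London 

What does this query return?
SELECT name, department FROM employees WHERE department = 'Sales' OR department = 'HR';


Filtering: department = 'Sales' OR 'HR'
Matching: 2 rows

2 rows:
Uma, HR
Sam, Sales


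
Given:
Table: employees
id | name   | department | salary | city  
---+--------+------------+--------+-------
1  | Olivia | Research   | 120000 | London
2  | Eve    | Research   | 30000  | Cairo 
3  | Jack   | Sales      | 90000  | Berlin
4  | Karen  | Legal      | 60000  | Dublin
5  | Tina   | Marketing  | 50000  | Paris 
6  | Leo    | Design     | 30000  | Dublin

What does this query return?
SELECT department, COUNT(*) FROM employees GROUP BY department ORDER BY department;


Assigning each row to its department group:
  Olivia -> Research
  Eve -> Research
  Jack -> Sales
  Karen -> Legal
  Tina -> Marketing
  Leo -> Design


5 groups:
Design, 1
Legal, 1
Marketing, 1
Research, 2
Sales, 1


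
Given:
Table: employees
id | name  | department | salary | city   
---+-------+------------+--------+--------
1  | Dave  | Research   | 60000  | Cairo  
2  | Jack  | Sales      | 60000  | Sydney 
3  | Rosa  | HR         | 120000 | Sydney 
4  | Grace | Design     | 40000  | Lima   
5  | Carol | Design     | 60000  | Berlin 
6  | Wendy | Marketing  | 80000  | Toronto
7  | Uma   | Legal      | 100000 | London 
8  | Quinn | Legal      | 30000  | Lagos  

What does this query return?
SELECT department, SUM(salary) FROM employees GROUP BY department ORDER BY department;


Summing salary within each department:
  Design: 40000 + 60000 = 100000
  HR: 120000 = 120000
  Legal: 100000 + 30000 = 130000
  Marketing: 80000 = 80000
  Research: 60000 = 60000
  Sales: 60000 = 60000


6 groups:
Design, 100000
HR, 120000
Legal, 130000
Marketing, 80000
Research, 60000
Sales, 60000


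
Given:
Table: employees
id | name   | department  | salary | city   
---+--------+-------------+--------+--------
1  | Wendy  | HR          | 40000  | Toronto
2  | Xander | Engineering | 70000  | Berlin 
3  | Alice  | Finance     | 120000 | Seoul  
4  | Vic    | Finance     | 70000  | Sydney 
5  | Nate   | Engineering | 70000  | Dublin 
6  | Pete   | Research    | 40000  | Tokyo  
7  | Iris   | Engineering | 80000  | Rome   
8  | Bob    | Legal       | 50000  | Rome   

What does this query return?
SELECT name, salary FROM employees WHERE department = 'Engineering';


Filtering: department = 'Engineering'
Matching rows: 3

3 rows:
Xander, 70000
Nate, 70000
Iris, 80000


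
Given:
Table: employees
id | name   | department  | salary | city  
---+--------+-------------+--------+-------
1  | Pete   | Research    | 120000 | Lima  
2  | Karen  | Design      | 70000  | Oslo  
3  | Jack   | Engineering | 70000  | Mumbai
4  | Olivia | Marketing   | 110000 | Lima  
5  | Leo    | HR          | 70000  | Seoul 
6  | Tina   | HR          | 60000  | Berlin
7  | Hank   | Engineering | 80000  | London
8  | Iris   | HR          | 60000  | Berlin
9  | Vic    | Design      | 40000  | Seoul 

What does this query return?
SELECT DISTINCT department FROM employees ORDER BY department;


All 'department' values (row order): Research, Design, Engineering, Marketing, HR, HR, Engineering, HR, Design
Removing duplicates leaves 5 unique value(s).

5 values:
Design
Engineering
HR
Marketing
Research


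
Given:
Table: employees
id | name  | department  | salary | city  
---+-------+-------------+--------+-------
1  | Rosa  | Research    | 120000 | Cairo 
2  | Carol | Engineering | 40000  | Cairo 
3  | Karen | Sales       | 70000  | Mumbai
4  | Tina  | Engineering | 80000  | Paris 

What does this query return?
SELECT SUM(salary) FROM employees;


SUM(salary) = 120000 + 40000 + 70000 + 80000 = 310000

310000


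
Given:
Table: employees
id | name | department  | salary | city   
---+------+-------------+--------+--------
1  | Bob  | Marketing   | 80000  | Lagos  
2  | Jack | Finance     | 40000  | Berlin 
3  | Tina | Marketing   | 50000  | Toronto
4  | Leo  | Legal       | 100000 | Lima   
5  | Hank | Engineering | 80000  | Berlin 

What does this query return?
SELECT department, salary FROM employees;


Projecting columns: department, salary

5 rows:
Marketing, 80000
Finance, 40000
Marketing, 50000
Legal, 100000
Engineering, 80000


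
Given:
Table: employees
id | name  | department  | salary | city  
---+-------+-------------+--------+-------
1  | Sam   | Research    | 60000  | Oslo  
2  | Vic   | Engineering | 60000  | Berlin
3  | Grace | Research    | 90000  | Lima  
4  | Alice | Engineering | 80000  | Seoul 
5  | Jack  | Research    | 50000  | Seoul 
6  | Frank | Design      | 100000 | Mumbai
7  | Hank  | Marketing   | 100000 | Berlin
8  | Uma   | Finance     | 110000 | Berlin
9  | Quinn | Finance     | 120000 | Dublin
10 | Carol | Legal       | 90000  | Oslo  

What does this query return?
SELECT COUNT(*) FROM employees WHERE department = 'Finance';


Counting rows where department = 'Finance'
  Uma -> MATCH
  Quinn -> MATCH


2


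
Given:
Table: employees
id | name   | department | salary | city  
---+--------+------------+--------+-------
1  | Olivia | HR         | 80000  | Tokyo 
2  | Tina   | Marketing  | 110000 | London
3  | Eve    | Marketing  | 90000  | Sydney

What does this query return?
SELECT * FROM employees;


SELECT * returns all 3 rows with all columns

3 rows:
1, Olivia, HR, 80000, Tokyo
2, Tina, Marketing, 110000, London
3, Eve, Marketing, 90000, Sydney


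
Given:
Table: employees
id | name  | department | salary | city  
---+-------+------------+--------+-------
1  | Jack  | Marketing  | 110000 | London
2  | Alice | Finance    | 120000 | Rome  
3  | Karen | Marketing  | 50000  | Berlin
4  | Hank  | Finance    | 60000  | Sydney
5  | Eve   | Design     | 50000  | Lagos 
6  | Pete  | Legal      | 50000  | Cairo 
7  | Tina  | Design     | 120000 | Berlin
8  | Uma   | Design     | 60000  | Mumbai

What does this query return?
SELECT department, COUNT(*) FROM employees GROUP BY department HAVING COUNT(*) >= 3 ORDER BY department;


Groups with count >= 3:
  Design: 3 -> PASS
  Finance: 2 -> filtered out
  Legal: 1 -> filtered out
  Marketing: 2 -> filtered out


1 groups:
Design, 3


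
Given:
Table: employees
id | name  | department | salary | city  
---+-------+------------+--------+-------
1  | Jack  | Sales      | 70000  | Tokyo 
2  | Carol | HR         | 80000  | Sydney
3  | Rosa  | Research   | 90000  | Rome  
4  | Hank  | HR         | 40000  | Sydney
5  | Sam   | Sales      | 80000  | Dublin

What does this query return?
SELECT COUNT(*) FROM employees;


COUNT(*) counts all rows

5


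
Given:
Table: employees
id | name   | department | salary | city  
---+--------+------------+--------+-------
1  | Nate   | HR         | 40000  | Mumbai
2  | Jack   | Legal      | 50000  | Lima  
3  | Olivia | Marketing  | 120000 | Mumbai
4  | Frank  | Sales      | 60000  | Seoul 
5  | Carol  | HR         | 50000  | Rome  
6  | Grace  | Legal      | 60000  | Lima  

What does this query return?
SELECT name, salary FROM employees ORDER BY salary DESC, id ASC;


Sorting by salary DESC, then id ASC for ties

6 rows:
Olivia, 120000
Frank, 60000
Grace, 60000
Jack, 50000
Carol, 50000
Nate, 40000


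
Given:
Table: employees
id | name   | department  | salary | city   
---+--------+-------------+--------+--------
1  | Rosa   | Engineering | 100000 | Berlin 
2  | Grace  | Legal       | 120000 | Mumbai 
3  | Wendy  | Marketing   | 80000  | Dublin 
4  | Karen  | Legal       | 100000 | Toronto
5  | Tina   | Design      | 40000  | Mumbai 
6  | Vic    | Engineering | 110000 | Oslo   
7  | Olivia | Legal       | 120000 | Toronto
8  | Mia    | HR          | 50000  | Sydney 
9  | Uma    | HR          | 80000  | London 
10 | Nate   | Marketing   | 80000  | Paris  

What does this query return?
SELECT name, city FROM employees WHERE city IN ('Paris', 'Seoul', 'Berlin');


Filtering: city IN ('Paris', 'Seoul', 'Berlin')
Matching: 2 rows

2 rows:
Rosa, Berlin
Nate, Paris


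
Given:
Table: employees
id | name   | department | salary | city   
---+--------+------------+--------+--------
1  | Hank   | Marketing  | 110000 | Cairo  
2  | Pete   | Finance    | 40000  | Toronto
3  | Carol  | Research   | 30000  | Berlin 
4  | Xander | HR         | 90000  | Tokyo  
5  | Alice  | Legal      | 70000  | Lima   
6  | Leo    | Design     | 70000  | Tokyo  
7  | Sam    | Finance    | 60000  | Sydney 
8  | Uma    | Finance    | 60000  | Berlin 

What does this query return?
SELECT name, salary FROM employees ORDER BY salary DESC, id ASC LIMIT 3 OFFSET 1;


Sort by salary DESC (id ASC tiebreak), then skip 1 and take 3
Rows 2 through 4

3 rows:
Xander, 90000
Alice, 70000
Leo, 70000


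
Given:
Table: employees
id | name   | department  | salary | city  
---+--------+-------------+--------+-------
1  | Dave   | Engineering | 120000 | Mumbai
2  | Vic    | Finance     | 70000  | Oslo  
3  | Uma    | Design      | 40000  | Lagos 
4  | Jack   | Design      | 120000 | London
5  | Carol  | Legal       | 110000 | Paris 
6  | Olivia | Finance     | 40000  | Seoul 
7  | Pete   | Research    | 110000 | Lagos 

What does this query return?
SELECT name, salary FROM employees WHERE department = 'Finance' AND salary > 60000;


Filtering: department = 'Finance' AND salary > 60000
Matching: 1 rows

1 rows:
Vic, 70000


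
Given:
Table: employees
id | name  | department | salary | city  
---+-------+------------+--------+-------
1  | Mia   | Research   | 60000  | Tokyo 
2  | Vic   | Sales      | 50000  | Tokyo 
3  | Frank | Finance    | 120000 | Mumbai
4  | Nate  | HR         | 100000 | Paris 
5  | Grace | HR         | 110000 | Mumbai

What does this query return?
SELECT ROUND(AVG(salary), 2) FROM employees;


SUM(salary) = 440000
COUNT = 5
ROUND(AVG, 2) = ROUND(440000 / 5, 2) = 88000.0

88000.0


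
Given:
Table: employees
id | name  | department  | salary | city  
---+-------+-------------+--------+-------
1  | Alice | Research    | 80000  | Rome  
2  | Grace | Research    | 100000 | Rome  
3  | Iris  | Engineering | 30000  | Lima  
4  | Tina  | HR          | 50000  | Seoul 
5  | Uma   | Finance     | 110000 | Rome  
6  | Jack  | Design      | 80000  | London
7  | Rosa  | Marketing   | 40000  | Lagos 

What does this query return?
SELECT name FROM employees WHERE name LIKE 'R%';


LIKE 'R%' matches names starting with 'R'
Matching: 1

1 rows:
Rosa


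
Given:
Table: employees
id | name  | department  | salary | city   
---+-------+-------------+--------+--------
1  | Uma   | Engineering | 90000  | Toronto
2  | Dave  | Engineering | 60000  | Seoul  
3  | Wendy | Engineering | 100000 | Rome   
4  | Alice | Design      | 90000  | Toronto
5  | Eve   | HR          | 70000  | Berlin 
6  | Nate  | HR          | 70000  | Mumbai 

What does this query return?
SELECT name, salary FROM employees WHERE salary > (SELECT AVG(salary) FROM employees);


Subquery: AVG(salary) = 80000.0
Filtering: salary > 80000.0
  Uma (90000) -> MATCH
  Wendy (100000) -> MATCH
  Alice (90000) -> MATCH


3 rows:
Uma, 90000
Wendy, 100000
Alice, 90000


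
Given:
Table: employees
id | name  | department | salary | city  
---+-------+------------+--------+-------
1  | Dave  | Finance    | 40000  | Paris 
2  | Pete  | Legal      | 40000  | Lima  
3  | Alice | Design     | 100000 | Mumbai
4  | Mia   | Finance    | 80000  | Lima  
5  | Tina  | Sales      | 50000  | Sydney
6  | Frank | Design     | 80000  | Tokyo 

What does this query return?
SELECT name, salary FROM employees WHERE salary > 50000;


Filtering: salary > 50000
Matching: 3 rows

3 rows:
Alice, 100000
Mia, 80000
Frank, 80000


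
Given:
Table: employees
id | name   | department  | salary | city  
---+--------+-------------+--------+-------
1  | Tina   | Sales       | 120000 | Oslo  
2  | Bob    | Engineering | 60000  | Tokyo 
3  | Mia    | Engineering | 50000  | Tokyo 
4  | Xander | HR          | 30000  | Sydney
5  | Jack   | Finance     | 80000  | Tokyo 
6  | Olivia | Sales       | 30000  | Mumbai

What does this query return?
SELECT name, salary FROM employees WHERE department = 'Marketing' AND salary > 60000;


Filtering: department = 'Marketing' AND salary > 60000
Matching: 0 rows

Empty result set (0 rows)


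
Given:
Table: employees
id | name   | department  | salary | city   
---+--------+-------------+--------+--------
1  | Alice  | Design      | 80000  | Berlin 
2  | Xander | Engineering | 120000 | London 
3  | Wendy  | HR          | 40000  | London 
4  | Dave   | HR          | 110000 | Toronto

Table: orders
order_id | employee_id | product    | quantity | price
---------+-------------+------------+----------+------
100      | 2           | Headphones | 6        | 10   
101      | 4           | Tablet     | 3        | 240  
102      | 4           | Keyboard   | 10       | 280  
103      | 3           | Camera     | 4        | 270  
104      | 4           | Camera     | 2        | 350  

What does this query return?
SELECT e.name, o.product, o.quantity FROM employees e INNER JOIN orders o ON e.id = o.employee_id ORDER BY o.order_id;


Joining employees.id = orders.employee_id:
  employee Xander (id=2) -> order Headphones
  employee Dave (id=4) -> order Tablet
  employee Dave (id=4) -> order Keyboard
  employee Wendy (id=3) -> order Camera
  employee Dave (id=4) -> order Camera


5 rows:
Xander, Headphones, 6
Dave, Tablet, 3
Dave, Keyboard, 10
Wendy, Camera, 4
Dave, Camera, 2


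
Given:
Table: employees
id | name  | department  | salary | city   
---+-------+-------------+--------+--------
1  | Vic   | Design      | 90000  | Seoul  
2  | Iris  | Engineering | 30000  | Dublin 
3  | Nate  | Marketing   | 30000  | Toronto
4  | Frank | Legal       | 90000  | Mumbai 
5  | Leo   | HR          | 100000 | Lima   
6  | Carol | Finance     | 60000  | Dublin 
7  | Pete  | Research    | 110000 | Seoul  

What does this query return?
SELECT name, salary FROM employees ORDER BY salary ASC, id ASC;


Sorting by salary ASC, then id ASC for ties

7 rows:
Iris, 30000
Nate, 30000
Carol, 60000
Vic, 90000
Frank, 90000
Leo, 100000
Pete, 110000


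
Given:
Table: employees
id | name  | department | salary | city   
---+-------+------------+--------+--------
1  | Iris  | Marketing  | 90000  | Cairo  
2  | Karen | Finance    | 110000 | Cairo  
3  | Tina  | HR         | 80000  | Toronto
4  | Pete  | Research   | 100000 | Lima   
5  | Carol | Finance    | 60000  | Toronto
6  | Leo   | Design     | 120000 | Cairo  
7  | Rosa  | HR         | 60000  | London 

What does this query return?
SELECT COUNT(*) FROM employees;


COUNT(*) counts all rows

7


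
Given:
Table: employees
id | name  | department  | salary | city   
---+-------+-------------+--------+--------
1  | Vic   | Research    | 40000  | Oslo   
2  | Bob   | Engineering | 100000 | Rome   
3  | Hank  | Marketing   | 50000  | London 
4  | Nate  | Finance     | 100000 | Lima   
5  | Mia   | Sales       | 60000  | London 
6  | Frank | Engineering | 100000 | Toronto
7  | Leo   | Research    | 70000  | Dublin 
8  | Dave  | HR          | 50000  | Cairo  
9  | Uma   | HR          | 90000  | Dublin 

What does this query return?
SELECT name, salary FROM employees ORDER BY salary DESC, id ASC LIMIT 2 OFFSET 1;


Sort by salary DESC (id ASC tiebreak), then skip 1 and take 2
Rows 2 through 3

2 rows:
Nate, 100000
Frank, 100000


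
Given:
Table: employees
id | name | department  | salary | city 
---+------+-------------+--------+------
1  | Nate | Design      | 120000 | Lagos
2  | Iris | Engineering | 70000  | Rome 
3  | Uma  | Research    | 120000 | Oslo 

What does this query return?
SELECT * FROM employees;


SELECT * returns all 3 rows with all columns

3 rows:
1, Nate, Design, 120000, Lagos
2, Iris, Engineering, 70000, Rome
3, Uma, Research, 120000, Oslo


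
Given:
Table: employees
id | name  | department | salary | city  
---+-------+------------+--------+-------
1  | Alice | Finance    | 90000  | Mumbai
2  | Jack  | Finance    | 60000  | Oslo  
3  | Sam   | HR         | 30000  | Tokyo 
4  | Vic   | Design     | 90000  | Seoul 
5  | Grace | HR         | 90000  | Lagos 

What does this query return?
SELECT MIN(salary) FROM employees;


Salaries: 90000, 60000, 30000, 90000, 90000
MIN = 30000

30000


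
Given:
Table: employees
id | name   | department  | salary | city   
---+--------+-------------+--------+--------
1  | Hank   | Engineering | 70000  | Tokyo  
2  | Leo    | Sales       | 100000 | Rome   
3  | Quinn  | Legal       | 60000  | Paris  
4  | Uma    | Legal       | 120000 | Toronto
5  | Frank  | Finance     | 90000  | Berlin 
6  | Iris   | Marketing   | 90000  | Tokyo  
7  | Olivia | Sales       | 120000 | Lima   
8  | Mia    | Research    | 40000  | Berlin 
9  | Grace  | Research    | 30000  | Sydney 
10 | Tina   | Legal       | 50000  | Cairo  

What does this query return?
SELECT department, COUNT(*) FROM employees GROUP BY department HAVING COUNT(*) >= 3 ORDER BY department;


Groups with count >= 3:
  Legal: 3 -> PASS
  Engineering: 1 -> filtered out
  Finance: 1 -> filtered out
  Marketing: 1 -> filtered out
  Research: 2 -> filtered out
  Sales: 2 -> filtered out


1 groups:
Legal, 3


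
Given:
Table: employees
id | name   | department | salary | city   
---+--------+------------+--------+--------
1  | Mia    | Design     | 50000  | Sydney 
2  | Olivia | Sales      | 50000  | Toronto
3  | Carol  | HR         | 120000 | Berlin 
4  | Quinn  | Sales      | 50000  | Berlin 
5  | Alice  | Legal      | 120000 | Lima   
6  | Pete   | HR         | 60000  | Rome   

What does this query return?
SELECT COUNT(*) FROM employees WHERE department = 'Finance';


Counting rows where department = 'Finance'


0


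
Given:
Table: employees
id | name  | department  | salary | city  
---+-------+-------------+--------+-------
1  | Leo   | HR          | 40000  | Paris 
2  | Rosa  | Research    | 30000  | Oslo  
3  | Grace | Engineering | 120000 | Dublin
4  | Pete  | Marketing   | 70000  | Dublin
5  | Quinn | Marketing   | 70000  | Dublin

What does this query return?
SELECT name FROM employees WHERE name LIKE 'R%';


LIKE 'R%' matches names starting with 'R'
Matching: 1

1 rows:
Rosa


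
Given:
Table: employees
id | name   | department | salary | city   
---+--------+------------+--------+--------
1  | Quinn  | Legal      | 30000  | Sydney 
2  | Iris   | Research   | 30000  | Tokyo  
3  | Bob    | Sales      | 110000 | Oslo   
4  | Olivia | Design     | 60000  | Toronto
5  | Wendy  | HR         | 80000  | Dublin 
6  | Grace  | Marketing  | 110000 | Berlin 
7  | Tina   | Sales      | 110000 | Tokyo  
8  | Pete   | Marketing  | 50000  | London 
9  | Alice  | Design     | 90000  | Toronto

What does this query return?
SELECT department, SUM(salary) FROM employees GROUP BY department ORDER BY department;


Summing salary within each department:
  Design: 60000 + 90000 = 150000
  HR: 80000 = 80000
  Legal: 30000 = 30000
  Marketing: 110000 + 50000 = 160000
  Research: 30000 = 30000
  Sales: 110000 + 110000 = 220000


6 groups:
Design, 150000
HR, 80000
Legal, 30000
Marketing, 160000
Research, 30000
Sales, 220000


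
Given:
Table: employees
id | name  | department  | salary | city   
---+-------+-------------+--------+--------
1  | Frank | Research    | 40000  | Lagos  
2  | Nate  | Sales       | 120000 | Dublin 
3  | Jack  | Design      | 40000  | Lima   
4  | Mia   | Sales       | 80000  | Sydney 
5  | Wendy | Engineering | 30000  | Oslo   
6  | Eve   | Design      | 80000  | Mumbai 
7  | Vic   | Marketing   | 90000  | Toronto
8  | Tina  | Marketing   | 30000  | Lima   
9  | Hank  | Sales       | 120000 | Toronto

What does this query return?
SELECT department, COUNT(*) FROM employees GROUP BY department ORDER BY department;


Assigning each row to its department group:
  Frank -> Research
  Nate -> Sales
  Jack -> Design
  Mia -> Sales
  Wendy -> Engineering
  Eve -> Design
  Vic -> Marketing
  Tina -> Marketing
  Hank -> Sales


5 groups:
Design, 2
Engineering, 1
Marketing, 2
Research, 1
Sales, 3


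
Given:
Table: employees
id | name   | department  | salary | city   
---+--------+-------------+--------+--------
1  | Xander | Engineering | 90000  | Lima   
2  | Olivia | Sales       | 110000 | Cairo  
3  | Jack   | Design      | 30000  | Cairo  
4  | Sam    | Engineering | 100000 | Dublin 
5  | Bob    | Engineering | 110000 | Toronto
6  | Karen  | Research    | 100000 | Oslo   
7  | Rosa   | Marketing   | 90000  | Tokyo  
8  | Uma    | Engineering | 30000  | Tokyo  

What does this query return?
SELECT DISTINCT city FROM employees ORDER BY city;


All 'city' values (row order): Lima, Cairo, Cairo, Dublin, Toronto, Oslo, Tokyo, Tokyo
Removing duplicates leaves 6 unique value(s).

6 values:
Cairo
Dublin
Lima
Oslo
Tokyo
Toronto


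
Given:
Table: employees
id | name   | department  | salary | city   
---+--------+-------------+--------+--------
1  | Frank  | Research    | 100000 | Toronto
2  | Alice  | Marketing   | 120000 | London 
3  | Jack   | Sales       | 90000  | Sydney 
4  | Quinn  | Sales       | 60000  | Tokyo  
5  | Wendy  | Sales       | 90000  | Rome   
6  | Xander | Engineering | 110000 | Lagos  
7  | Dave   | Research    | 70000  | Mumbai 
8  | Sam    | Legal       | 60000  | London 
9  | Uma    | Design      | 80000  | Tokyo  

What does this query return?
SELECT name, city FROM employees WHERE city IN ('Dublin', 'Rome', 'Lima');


Filtering: city IN ('Dublin', 'Rome', 'Lima')
Matching: 1 rows

1 rows:
Wendy, Rome


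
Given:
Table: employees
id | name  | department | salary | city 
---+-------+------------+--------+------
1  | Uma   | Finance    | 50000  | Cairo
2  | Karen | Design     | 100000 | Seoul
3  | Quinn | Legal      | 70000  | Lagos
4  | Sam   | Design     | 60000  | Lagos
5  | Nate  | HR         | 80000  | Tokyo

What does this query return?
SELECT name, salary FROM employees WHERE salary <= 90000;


Filtering: salary <= 90000
Matching: 4 rows

4 rows:
Uma, 50000
Quinn, 70000
Sam, 60000
Nate, 80000


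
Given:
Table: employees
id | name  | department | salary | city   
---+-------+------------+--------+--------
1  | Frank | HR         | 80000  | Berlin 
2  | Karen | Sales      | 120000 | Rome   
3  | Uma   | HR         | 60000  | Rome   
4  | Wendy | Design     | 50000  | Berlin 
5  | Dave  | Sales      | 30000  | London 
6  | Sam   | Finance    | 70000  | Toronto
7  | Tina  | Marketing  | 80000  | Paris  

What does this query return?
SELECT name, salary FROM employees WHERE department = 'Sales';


Filtering: department = 'Sales'
Matching rows: 2

2 rows:
Karen, 120000
Dave, 30000


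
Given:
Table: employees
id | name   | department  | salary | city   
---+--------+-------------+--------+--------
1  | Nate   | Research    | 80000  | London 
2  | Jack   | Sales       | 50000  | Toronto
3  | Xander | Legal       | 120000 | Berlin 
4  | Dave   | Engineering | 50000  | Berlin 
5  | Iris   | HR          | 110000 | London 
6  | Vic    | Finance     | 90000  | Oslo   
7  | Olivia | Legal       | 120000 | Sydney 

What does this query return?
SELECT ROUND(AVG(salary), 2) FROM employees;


SUM(salary) = 620000
COUNT = 7
ROUND(AVG, 2) = ROUND(620000 / 7, 2) = 88571.43

88571.43


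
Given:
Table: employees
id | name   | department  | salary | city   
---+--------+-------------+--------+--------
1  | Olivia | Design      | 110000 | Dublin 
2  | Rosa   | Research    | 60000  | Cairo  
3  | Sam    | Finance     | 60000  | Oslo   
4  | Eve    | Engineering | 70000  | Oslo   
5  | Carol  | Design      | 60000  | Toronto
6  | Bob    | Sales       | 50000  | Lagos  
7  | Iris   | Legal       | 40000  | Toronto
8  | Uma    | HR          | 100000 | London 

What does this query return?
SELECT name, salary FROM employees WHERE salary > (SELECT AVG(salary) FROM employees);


Subquery: AVG(salary) = 68750.0
Filtering: salary > 68750.0
  Olivia (110000) -> MATCH
  Eve (70000) -> MATCH
  Uma (100000) -> MATCH


3 rows:
Olivia, 110000
Eve, 70000
Uma, 100000


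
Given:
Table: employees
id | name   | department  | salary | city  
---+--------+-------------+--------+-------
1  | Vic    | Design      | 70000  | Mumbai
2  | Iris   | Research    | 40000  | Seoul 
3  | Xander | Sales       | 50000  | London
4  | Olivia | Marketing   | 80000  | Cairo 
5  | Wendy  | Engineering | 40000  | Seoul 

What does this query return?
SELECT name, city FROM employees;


Projecting columns: name, city

5 rows:
Vic, Mumbai
Iris, Seoul
Xander, London
Olivia, Cairo
Wendy, Seoul


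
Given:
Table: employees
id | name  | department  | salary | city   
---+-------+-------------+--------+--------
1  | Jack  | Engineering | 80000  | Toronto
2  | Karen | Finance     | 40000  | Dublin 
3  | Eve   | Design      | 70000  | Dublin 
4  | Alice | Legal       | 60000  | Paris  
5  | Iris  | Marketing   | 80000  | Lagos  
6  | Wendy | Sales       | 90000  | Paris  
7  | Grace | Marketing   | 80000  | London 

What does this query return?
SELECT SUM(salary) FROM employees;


SUM(salary) = 80000 + 40000 + 70000 + 60000 + 80000 + 90000 + 80000 = 500000

500000


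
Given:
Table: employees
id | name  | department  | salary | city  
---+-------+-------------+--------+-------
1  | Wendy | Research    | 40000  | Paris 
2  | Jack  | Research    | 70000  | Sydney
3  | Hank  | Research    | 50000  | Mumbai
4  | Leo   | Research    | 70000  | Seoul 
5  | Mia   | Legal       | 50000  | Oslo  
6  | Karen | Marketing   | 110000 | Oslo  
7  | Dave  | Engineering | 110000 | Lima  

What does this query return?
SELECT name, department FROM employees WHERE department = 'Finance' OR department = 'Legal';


Filtering: department = 'Finance' OR 'Legal'
Matching: 1 rows

1 rows:
Mia, Legal


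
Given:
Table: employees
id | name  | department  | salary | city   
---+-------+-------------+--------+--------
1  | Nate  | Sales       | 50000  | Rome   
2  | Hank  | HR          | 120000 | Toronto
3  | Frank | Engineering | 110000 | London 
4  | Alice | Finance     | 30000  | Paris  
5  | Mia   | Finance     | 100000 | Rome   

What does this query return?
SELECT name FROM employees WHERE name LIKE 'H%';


LIKE 'H%' matches names starting with 'H'
Matching: 1

1 rows:
Hank


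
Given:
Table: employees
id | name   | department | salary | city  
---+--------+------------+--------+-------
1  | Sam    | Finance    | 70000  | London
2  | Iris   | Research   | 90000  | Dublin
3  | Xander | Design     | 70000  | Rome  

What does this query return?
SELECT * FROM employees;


SELECT * returns all 3 rows with all columns

3 rows:
1, Sam, Finance, 70000, London
2, Iris, Research, 90000, Dublin
3, Xander, Design, 70000, Rome


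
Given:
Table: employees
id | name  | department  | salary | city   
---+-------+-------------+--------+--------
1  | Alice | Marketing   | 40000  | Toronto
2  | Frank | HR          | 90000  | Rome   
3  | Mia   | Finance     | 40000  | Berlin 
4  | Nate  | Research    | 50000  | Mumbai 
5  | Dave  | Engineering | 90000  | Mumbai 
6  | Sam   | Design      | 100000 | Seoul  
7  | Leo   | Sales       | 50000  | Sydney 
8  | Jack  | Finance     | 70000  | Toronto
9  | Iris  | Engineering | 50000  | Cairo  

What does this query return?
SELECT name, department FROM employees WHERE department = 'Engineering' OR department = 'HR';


Filtering: department = 'Engineering' OR 'HR'
Matching: 3 rows

3 rows:
Frank, HR
Dave, Engineering
Iris, Engineering


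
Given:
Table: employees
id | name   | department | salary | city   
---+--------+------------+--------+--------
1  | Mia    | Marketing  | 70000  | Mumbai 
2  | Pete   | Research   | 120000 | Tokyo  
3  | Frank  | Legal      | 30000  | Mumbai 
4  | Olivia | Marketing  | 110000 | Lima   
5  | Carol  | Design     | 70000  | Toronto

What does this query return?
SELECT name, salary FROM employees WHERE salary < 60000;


Filtering: salary < 60000
Matching: 1 rows

1 rows:
Frank, 30000


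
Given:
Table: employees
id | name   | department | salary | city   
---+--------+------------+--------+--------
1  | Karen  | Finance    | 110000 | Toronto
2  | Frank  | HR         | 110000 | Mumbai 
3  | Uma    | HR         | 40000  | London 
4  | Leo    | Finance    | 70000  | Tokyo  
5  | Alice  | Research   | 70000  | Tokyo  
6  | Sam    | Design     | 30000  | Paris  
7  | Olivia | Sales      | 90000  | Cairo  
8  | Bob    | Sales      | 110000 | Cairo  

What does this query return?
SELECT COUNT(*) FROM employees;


COUNT(*) counts all rows

8


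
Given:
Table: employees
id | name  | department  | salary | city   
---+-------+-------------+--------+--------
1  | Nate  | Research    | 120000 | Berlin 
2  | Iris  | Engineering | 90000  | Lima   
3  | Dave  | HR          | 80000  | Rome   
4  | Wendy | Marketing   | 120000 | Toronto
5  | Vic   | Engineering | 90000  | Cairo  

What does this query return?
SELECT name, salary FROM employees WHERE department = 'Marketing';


Filtering: department = 'Marketing'
Matching rows: 1

1 rows:
Wendy, 120000


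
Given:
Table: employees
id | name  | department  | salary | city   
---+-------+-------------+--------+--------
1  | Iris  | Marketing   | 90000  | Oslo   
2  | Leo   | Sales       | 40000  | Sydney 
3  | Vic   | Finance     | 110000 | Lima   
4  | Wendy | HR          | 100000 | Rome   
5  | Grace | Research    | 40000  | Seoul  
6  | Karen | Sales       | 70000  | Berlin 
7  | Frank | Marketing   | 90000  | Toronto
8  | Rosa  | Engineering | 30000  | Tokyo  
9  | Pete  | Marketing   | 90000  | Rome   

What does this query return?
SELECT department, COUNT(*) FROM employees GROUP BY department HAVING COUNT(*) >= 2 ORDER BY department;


Groups with count >= 2:
  Marketing: 3 -> PASS
  Sales: 2 -> PASS
  Engineering: 1 -> filtered out
  Finance: 1 -> filtered out
  HR: 1 -> filtered out
  Research: 1 -> filtered out


2 groups:
Marketing, 3
Sales, 2


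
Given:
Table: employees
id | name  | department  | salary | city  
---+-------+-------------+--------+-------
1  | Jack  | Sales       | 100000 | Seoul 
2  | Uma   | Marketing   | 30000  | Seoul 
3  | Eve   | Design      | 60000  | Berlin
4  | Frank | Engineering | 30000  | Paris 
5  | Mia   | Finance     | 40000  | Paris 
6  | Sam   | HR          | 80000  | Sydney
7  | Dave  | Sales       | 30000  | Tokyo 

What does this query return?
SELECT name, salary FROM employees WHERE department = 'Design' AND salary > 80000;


Filtering: department = 'Design' AND salary > 80000
Matching: 0 rows

Empty result set (0 rows)


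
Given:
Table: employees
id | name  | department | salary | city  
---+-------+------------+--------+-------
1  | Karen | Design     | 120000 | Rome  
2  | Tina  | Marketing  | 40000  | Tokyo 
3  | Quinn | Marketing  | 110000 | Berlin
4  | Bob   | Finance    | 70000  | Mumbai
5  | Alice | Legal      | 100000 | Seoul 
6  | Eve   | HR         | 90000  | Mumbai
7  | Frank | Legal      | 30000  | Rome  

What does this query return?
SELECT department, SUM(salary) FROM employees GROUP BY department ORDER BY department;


Summing salary within each department:
  Design: 120000 = 120000
  Finance: 70000 = 70000
  HR: 90000 = 90000
  Legal: 100000 + 30000 = 130000
  Marketing: 40000 + 110000 = 150000


5 groups:
Design, 120000
Finance, 70000
HR, 90000
Legal, 130000
Marketing, 150000


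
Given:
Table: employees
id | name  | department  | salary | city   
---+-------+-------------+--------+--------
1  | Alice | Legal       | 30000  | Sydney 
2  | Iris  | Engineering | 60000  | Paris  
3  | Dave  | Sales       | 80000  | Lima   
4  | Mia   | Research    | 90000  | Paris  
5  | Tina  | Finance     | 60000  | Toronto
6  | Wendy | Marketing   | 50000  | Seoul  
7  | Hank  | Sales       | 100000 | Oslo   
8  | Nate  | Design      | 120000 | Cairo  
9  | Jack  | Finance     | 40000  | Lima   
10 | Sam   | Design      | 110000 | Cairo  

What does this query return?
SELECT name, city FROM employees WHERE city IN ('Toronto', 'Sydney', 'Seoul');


Filtering: city IN ('Toronto', 'Sydney', 'Seoul')
Matching: 3 rows

3 rows:
Alice, Sydney
Tina, Toronto
Wendy, Seoul


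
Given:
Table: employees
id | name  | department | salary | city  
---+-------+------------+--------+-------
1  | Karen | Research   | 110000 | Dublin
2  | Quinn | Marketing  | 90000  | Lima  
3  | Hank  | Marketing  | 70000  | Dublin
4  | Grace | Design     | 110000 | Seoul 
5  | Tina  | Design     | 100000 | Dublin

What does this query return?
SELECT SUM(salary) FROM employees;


SUM(salary) = 110000 + 90000 + 70000 + 110000 + 100000 = 480000

480000
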